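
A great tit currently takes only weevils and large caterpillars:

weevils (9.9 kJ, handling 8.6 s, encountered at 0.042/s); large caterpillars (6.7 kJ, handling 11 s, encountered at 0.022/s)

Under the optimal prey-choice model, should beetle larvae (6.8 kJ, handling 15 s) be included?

Yes

Intake rate on the current diet: R = (0.042×9.9 + 0.022×6.7) / (1 + 0.042×8.6 + 0.022×11) = 0.5632/1.603 = 0.3513 kJ/s.
Profitability of beetle larvae: 6.8/15 = 0.4533 kJ/s.
Since 0.4533 > R, including beetle larvae increases the long-run rate.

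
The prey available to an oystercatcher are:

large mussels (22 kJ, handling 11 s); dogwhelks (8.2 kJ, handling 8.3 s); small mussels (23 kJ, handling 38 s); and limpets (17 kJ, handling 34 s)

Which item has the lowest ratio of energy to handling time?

limpets

In descending order of E/h:
large mussels: 22/11 = 2 kJ/s
dogwhelks: 8.2/8.3 = 0.988 kJ/s
small mussels: 23/38 = 0.605 kJ/s
limpets: 17/34 = 0.5 kJ/s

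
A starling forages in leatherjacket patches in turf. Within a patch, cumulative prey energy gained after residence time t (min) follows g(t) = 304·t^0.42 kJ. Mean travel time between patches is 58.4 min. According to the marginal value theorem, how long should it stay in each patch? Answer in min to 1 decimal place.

42.3 min

Maximise g(t)/(T+t): set derivative to zero → g'(t)(T+t) = g(t).
g'(t) = 0.42·304·t^-0.58. Setting 0.42·304·t^-0.58 = 304·t^0.42/(58.4+t) gives 0.42(58.4+t) = t, so 0.58·t = 0.42×58.4.
t* = 0.42×58.4/0.58 = 42.29 min.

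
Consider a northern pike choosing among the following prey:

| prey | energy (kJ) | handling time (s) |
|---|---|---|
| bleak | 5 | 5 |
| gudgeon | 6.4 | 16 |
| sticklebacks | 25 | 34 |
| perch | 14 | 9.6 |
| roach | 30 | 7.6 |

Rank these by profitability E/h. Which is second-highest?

perch

Profitability E/h (kJ/s): bleak = 5/5 = 1, gudgeon = 6.4/16 = 0.4, sticklebacks = 25/34 = 0.735, perch = 14/9.6 = 1.46, roach = 30/7.6 = 3.95.
Ranked: roach > perch > bleak > sticklebacks > gudgeon.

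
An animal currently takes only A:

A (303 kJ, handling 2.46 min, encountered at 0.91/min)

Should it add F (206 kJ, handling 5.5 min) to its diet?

On A alone, R = ΣλE/(1+Σλh) = 275.7/3.239 = 85.14 kJ/min.
Profitability of F: 206/5.5 = 37.45 kJ/min.
Since 37.45 < R, time spent handling F is better spent searching.

No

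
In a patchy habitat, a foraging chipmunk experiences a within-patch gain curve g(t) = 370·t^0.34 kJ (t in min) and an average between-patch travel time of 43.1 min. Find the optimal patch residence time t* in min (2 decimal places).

Optimal t* satisfies g'(t*) = g(t*)/(T + t*).
g'(t) = 0.34·370·t^-0.66. Setting 0.34·370·t^-0.66 = 370·t^0.34/(43.1+t) gives 0.34(43.1+t) = t, so 0.66·t = 0.34×43.1.
t* = 0.34×43.1/0.66 = 22.2 min.

22.20 min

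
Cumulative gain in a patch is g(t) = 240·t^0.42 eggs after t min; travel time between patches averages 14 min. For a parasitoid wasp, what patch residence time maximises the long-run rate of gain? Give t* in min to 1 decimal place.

Optimal t* satisfies g'(t*) = g(t*)/(T + t*).
g'(t) = 0.42·240·t^-0.58. Setting 0.42·240·t^-0.58 = 240·t^0.42/(14+t) gives 0.42(14+t) = t, so 0.58·t = 0.42×14.
t* = 0.42×14/0.58 = 10.14 min.

10.1 min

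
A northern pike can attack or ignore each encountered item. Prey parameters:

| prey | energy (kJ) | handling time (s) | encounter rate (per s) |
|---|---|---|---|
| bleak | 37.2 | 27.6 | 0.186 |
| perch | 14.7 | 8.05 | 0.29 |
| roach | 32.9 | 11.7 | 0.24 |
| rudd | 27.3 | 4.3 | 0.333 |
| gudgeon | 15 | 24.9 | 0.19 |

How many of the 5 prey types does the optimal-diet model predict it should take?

Profitabilities (E/h, kJ/s): rudd 6.35, roach 2.81, perch 1.83, bleak 1.35, gudgeon 0.602. Add prey in this order while the next type's profitability exceeds the intake rate on those already taken.
Rate on top 1: 3.738. roach: 2.81 < 3.738 → exclude; stop.
Optimal diet: rudd — 1 of 5 types.

1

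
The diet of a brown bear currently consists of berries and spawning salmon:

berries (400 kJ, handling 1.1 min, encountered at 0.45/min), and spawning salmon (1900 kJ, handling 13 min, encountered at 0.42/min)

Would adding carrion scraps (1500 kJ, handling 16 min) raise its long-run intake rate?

No

On berries and spawning salmon alone, R = ΣλE/(1+Σλh) = 978/6.955 = 140.6 kJ/min.
carrion scraps: E/h = 1500/16 = 93.75 kJ/min.
Since 93.75 < R, time spent handling carrion scraps is better spent searching.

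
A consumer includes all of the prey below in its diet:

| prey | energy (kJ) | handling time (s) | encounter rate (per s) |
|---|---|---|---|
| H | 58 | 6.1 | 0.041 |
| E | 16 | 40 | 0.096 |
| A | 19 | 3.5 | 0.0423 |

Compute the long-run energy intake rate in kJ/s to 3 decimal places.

0.901 kJ/s

R = (0.041×58 + 0.096×16 + 0.0423×19) / (1 + 0.041×6.1 + 0.096×40 + 0.0423×3.5) = 4.718/5.238 = 0.9006 kJ/s.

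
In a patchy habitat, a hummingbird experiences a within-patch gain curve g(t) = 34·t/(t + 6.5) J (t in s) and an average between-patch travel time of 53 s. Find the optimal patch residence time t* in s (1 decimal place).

18.6 s

By the marginal value theorem, leave when the instantaneous gain rate g'(t) equals the habitat-wide average g(t)/(T + t).
g'(t) = 34·6.5/(t + 6.5)². Setting 34·6.5/(t+6.5)² = 34t/[(t+6.5)(53+t)] gives 6.5(53+t) = t(t+6.5), so t² = 6.5×53 = 344.5.
t* = √344.5 = 18.56 s.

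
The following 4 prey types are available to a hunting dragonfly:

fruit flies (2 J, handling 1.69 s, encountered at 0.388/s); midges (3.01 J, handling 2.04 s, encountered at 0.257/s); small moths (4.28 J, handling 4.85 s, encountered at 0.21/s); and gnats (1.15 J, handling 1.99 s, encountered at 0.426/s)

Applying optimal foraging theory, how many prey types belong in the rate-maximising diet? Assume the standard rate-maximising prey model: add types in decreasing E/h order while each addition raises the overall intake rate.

3

Profitabilities (E/h, J/s): midges 1.48, fruit flies 1.18, small moths 0.882, gnats 0.578. Add prey in this order while the next type's profitability exceeds the intake rate on those already taken.
Rate on top 1: 0.5075. fruit flies: 1.18 > 0.5075 → include.
Rate on top 2: 0.7108. small moths: 0.882 > 0.7108 → include.
Rate on top 3: 0.7655. gnats: 0.578 < 0.7655 → exclude; stop.
Optimal diet: midges, fruit flies, small moths — 3 of 4 types.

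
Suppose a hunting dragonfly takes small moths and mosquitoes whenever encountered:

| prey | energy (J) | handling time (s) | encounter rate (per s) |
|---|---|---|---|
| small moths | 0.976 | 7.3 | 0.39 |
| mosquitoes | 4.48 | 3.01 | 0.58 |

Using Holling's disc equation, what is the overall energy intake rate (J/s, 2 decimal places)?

0.53 J/s

Energy encountered per unit search time: 0.39×0.976 + 0.58×4.48 = 2.979 J/s.
Handling time per unit search time: 0.39×7.3 + 0.58×3.01 = 4.593.
Rate = 2.979/(1 + 4.593) = 0.5327 J/s.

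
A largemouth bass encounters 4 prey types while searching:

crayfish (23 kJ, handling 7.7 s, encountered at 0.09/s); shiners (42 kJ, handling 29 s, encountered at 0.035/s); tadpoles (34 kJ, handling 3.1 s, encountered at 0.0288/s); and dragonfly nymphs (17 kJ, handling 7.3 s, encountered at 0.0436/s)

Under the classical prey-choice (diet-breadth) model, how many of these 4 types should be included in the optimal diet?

3

Rank by E/h (kJ/s): tadpoles 11, crayfish 2.99, dragonfly nymphs 2.33, shiners 1.45. Include each in turn until the next type's E/h falls below the running intake rate.
Rate on top 1: 0.8989. crayfish: 2.99 > 0.8989 → include.
Rate on top 2: 1.711. dragonfly nymphs: 2.33 > 1.711 → include.
Rate on top 3: 1.804. shiners: 1.45 < 1.804 → exclude; stop.
Optimal diet: tadpoles, crayfish, dragonfly nymphs — 3 of 4 types.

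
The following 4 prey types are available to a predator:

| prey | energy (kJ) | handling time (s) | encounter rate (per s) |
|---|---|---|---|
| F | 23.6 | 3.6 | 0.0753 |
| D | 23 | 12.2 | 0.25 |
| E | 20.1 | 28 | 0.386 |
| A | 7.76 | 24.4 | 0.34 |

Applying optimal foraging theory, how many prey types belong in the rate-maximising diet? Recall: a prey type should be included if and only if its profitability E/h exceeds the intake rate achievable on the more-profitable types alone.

2

Rank by E/h (kJ/s): F 6.56, D 1.89, E 0.718, A 0.318. Include each in turn until the next type's E/h falls below the running intake rate.
Rate on top 1: 1.398. D: 1.89 > 1.398 → include.
Rate on top 2: 1.742. E: 0.718 < 1.742 → exclude; stop.
Optimal diet: F, D — 2 of 4 types.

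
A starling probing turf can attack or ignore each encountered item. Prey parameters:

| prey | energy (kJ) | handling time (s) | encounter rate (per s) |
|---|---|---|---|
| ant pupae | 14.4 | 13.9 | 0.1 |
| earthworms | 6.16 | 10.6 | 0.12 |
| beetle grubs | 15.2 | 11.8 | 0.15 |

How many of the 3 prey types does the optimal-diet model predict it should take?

Profitabilities (E/h, kJ/s): beetle grubs 1.29, ant pupae 1.04, earthworms 0.581. Add prey in this order while the next type's profitability exceeds the intake rate on those already taken.
Rate on top 1: 0.8231. ant pupae: 1.04 > 0.8231 → include.
Rate on top 2: 0.8942. earthworms: 0.581 < 0.8942 → exclude; stop.
Optimal diet: beetle grubs, ant pupae — 2 of 3 types.

2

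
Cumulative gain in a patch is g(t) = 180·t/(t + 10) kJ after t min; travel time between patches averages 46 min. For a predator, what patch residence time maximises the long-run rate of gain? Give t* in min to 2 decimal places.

21.45 min

Optimal t* satisfies g'(t*) = g(t*)/(T + t*).
g'(t) = 180·10/(t + 10)². Setting 180·10/(t+10)² = 180t/[(t+10)(46+t)] gives 10(46+t) = t(t+10), so t² = 10×46 = 460.
t* = √460 = 21.45 min.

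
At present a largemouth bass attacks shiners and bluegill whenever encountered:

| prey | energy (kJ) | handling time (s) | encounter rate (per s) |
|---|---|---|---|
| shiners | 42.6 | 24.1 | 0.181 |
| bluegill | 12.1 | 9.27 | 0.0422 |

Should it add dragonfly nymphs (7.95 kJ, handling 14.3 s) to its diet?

Intake rate on the current diet: R = (0.181×42.6 + 0.0422×12.1) / (1 + 0.181×24.1 + 0.0422×9.27) = 8.221/5.753 = 1.429 kJ/s.
Profitability of dragonfly nymphs: 7.95/14.3 = 0.5559 kJ/s.
Since 0.5559 < R, time spent handling dragonfly nymphs is better spent searching.

No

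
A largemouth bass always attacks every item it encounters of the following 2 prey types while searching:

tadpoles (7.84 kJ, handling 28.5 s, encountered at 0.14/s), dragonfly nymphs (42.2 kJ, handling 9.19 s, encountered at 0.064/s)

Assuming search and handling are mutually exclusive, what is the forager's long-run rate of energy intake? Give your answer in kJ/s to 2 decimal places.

Energy encountered per unit search time: 0.14×7.84 + 0.064×42.2 = 3.798 kJ/s.
Handling time per unit search time: 0.14×28.5 + 0.064×9.19 = 4.578.
Rate = 3.798/(1 + 4.578) = 0.6809 kJ/s.

0.68 kJ/s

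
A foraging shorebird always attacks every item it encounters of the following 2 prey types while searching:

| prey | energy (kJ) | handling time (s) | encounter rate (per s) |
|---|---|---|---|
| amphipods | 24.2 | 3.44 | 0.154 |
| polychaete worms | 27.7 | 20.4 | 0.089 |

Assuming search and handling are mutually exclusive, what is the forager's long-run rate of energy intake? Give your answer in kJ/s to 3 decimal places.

1.851 kJ/s

Energy encountered per unit search time: 0.154×24.2 + 0.089×27.7 = 6.192 kJ/s.
Handling time per unit search time: 0.154×3.44 + 0.089×20.4 = 2.345.
Rate = 6.192/(1 + 2.345) = 1.851 kJ/s.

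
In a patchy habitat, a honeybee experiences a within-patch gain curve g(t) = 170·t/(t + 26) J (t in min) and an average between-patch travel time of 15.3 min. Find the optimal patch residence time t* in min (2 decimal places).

19.94 min

Optimal t* satisfies g'(t*) = g(t*)/(T + t*).
g'(t) = 170·26/(t + 26)². Setting 170·26/(t+26)² = 170t/[(t+26)(15.3+t)] gives 26(15.3+t) = t(t+26), so t² = 26×15.3 = 397.8.
t* = √397.8 = 19.94 min.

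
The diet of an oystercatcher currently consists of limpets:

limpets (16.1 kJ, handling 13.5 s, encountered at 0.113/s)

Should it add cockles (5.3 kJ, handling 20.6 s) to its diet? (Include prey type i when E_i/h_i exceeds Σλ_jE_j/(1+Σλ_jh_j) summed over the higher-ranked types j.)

No

Intake rate on the current diet: R = (0.113×16.1) / (1 + 0.113×13.5) = 1.819/2.526 = 0.7204 kJ/s.
Profitability of cockles: 5.3/20.6 = 0.2573 kJ/s.
0.2573 < 0.7204, so adding cockles would lower the average — exclude it.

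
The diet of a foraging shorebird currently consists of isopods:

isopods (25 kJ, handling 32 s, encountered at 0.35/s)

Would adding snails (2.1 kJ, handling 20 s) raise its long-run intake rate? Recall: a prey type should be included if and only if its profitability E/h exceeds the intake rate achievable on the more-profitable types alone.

On isopods alone, R = ΣλE/(1+Σλh) = 8.75/12.2 = 0.7172 kJ/s.
Profitability of snails: 2.1/20 = 0.105 kJ/s.
0.105 < 0.7172, so adding snails would lower the average — exclude it.

No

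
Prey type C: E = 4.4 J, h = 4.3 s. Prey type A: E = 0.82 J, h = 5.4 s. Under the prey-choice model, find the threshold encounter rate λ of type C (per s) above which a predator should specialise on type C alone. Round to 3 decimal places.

Drop type A once their profitability E₂/h₂ falls below the rate achievable on type C alone: E₂/h₂ = λE₁/(1 + λh₁).
Solve for λ: λE₁h₂ = E₂(1 + λh₁) → λ(E₁h₂ − E₂h₁) = E₂ → λ = E₂/(E₁h₂ − E₂h₁).
λ = 0.82/(4.4×5.4 − 0.82×4.3) = 0.82/20.23 = 0.04053 per s.

0.041 per s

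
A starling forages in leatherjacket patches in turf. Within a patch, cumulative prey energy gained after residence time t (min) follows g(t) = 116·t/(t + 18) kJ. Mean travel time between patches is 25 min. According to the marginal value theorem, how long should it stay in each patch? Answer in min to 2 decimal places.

21.21 min

Maximise g(t)/(T+t): set derivative to zero → g'(t)(T+t) = g(t).
g'(t) = 116·18/(t + 18)². Setting 116·18/(t+18)² = 116t/[(t+18)(25+t)] gives 18(25+t) = t(t+18), so t² = 18×25 = 450.
t* = √450 = 21.21 min.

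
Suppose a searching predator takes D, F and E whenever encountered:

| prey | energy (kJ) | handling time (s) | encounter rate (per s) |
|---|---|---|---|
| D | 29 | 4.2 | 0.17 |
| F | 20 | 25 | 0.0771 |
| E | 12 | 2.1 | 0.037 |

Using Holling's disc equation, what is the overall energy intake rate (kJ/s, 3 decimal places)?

R = (0.17×29 + 0.0771×20 + 0.037×12) / (1 + 0.17×4.2 + 0.0771×25 + 0.037×2.1) = 6.916/3.719 = 1.86 kJ/s.

1.860 kJ/s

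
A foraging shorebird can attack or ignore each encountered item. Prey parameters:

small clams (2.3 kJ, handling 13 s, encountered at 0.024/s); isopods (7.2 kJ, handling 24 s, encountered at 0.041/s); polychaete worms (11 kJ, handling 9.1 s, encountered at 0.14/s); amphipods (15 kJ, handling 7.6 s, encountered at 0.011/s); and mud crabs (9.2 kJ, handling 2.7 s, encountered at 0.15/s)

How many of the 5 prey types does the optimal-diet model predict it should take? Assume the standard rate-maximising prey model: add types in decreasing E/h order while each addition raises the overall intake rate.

3

E/h in descending order: mud crabs 3.41, amphipods 1.97, polychaete worms 1.21, isopods 0.3, small clams 0.177 kJ/s. The optimal diet is the largest prefix of this list for which every included type satisfies E_i/h_i > R on the types above it.
Rate on top 1: 0.9822. amphipods: 1.97 > 0.9822 → include.
Rate on top 2: 1.038. polychaete worms: 1.21 > 1.038 → include.
Rate on top 3: 1.117. isopods: 0.3 < 1.117 → exclude; stop.
Optimal diet: mud crabs, amphipods, polychaete worms — 3 of 5 types.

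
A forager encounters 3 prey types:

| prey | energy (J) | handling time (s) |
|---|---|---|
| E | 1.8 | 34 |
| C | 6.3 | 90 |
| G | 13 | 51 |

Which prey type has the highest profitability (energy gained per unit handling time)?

In descending order of E/h:
G: 13/51 = 0.255 J/s
C: 6.3/90 = 0.07 J/s
E: 1.8/34 = 0.0529 J/s

G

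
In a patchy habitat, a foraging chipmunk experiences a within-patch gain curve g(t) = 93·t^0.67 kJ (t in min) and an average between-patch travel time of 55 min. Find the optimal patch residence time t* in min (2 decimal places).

Maximise g(t)/(T+t): set derivative to zero → g'(t)(T+t) = g(t).
g'(t) = 0.67·93·t^-0.33. Setting 0.67·93·t^-0.33 = 93·t^0.67/(55+t) gives 0.67(55+t) = t, so 0.33·t = 0.67×55.
t* = 0.67×55/0.33 = 111.7 min.

111.67 min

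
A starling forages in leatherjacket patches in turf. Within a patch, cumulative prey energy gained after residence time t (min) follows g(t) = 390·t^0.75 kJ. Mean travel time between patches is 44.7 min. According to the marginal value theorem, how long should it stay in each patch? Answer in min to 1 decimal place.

134.1 min

By the marginal value theorem, leave when the instantaneous gain rate g'(t) equals the habitat-wide average g(t)/(T + t).
g'(t) = 0.75·390·t^-0.25. Setting 0.75·390·t^-0.25 = 390·t^0.75/(44.7+t) gives 0.75(44.7+t) = t, so 0.25·t = 0.75×44.7.
t* = 0.75×44.7/0.25 = 134.1 min.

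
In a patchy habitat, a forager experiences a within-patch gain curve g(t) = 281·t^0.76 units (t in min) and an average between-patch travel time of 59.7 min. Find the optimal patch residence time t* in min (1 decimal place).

189.1 min

Optimal t* satisfies g'(t*) = g(t*)/(T + t*).
g'(t) = 0.76·281·t^-0.24. Setting 0.76·281·t^-0.24 = 281·t^0.76/(59.7+t) gives 0.76(59.7+t) = t, so 0.24·t = 0.76×59.7.
t* = 0.76×59.7/0.24 = 189.1 min.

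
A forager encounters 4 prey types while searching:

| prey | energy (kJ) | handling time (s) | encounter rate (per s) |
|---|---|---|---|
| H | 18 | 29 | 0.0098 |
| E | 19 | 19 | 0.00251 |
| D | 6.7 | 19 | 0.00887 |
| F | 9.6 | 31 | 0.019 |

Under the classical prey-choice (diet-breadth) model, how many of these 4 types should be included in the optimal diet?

4

E/h in descending order: E 1, H 0.621, D 0.353, F 0.31 kJ/s. The optimal diet is the largest prefix of this list for which every included type satisfies E_i/h_i > R on the types above it.
Rate on top 1: 0.04552. H: 0.621 > 0.04552 → include.
Rate on top 2: 0.1682. D: 0.353 > 0.1682 → include.
Rate on top 3: 0.189. F: 0.31 > 0.189 → include.
Optimal diet: E, H, D, F — 4 of 4 types.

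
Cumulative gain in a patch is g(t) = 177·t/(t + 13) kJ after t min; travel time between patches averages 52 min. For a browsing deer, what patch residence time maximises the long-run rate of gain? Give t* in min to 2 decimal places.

26.00 min

Maximise g(t)/(T+t): set derivative to zero → g'(t)(T+t) = g(t).
g'(t) = 177·13/(t + 13)². Setting 177·13/(t+13)² = 177t/[(t+13)(52+t)] gives 13(52+t) = t(t+13), so t² = 13×52 = 676.
t* = √676 = 26 min.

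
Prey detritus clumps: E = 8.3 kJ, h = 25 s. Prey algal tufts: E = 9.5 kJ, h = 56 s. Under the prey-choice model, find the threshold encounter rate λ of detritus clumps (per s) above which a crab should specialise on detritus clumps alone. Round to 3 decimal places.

At the threshold, the rate on detritus clumps alone equals the profitability of algal tufts: λ·8.3/(1 + λ·25) = 9.5/56 = 0.1696.
Rearranging, λ(8.3 − 0.1696×25) = 0.1696, so λ = 0.1696/4.059 = 0.04179 per s.

0.042 per s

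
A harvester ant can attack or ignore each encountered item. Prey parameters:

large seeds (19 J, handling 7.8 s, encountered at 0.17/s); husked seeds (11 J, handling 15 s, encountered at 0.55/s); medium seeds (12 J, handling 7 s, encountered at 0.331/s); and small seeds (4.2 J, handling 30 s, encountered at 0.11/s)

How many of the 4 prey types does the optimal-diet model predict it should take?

Rank by E/h (J/s): large seeds 2.44, medium seeds 1.71, husked seeds 0.733, small seeds 0.14. Include each in turn until the next type's E/h falls below the running intake rate.
Rate on top 1: 1.389. medium seeds: 1.71 > 1.389 → include.
Rate on top 2: 1.551. husked seeds: 0.733 < 1.551 → exclude; stop.
Optimal diet: large seeds, medium seeds — 2 of 4 types.

2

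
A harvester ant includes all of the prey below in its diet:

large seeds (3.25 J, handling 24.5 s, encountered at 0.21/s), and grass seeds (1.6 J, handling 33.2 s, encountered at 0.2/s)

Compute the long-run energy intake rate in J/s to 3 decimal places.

0.078 J/s

R = Σλ_iE_i / (1 + Σλ_ih_i)
Numerator: 0.21×3.25 + 0.2×1.6 = 1.002
Denominator: 1 + 0.21×24.5 + 0.2×33.2 = 12.79
R = 1.002/12.79 = 0.07841 J/s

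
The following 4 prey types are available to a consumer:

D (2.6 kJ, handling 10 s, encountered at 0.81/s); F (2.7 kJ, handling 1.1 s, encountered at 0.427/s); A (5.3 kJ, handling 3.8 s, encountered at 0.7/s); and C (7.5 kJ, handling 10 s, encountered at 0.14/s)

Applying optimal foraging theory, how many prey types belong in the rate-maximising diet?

Profitabilities (E/h, kJ/s): F 2.45, A 1.39, C 0.75, D 0.26. Add prey in this order while the next type's profitability exceeds the intake rate on those already taken.
Rate on top 1: 0.7844. A: 1.39 > 0.7844 → include.
Rate on top 2: 1.178. C: 0.75 < 1.178 → exclude; stop.
Optimal diet: F, A — 2 of 4 types.

2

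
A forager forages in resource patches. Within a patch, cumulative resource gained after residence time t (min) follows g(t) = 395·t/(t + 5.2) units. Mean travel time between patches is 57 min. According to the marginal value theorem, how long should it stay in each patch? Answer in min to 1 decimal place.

17.2 min

Maximise g(t)/(T+t): set derivative to zero → g'(t)(T+t) = g(t).
g'(t) = 395·5.2/(t + 5.2)². Setting 395·5.2/(t+5.2)² = 395t/[(t+5.2)(57+t)] gives 5.2(57+t) = t(t+5.2), so t² = 5.2×57 = 296.4.
t* = √296.4 = 17.22 min.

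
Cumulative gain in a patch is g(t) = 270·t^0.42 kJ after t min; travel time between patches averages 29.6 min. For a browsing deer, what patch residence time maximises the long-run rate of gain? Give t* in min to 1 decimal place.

21.4 min

Maximise g(t)/(T+t): set derivative to zero → g'(t)(T+t) = g(t).
g'(t) = 0.42·270·t^-0.58. Setting 0.42·270·t^-0.58 = 270·t^0.42/(29.6+t) gives 0.42(29.6+t) = t, so 0.58·t = 0.42×29.6.
t* = 0.42×29.6/0.58 = 21.43 min.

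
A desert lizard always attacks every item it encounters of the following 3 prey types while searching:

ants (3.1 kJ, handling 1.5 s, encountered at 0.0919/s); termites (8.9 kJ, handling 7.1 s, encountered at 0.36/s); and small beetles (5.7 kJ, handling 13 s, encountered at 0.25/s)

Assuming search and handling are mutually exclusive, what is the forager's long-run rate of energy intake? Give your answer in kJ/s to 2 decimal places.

0.71 kJ/s

Energy encountered per unit search time: 0.0919×3.1 + 0.36×8.9 + 0.25×5.7 = 4.914 kJ/s.
Handling time per unit search time: 0.0919×1.5 + 0.36×7.1 + 0.25×13 = 5.944.
Rate = 4.914/(1 + 5.944) = 0.7077 kJ/s.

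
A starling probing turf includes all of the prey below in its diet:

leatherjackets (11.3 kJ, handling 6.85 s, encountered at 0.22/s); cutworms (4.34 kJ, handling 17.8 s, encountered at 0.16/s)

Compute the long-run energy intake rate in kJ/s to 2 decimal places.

0.59 kJ/s

R = (0.22×11.3 + 0.16×4.34) / (1 + 0.22×6.85 + 0.16×17.8) = 3.18/5.355 = 0.5939 kJ/s.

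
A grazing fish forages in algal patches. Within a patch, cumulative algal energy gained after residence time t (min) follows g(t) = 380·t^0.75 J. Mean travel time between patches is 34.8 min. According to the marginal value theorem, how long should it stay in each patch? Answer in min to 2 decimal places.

104.40 min

Optimal t* satisfies g'(t*) = g(t*)/(T + t*).
g'(t) = 0.75·380·t^-0.25. Setting 0.75·380·t^-0.25 = 380·t^0.75/(34.8+t) gives 0.75(34.8+t) = t, so 0.25·t = 0.75×34.8.
t* = 0.75×34.8/0.25 = 104.4 min.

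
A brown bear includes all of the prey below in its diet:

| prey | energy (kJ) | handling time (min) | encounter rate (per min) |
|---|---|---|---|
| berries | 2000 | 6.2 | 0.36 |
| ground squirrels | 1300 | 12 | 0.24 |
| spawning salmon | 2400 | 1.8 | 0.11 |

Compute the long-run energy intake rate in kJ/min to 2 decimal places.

R = (0.36×2000 + 0.24×1300 + 0.11×2400) / (1 + 0.36×6.2 + 0.24×12 + 0.11×1.8) = 1296/6.31 = 205.4 kJ/min.

205.39 kJ/min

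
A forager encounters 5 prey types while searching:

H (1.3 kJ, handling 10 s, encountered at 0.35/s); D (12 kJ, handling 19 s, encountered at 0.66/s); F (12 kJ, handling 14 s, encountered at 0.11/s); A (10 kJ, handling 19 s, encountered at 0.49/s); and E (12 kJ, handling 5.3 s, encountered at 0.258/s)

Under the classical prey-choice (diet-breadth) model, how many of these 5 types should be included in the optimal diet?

E/h in descending order: E 2.26, F 0.857, D 0.632, A 0.526, H 0.13 kJ/s. The optimal diet is the largest prefix of this list for which every included type satisfies E_i/h_i > R on the types above it.
Rate on top 1: 1.308. F: 0.857 < 1.308 → exclude; stop.
Optimal diet: E — 1 of 5 types.

1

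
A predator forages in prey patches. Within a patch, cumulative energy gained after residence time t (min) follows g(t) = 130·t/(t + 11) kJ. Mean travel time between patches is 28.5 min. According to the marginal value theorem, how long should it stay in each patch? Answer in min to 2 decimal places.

Optimal t* satisfies g'(t*) = g(t*)/(T + t*).
g'(t) = 130·11/(t + 11)². Setting 130·11/(t+11)² = 130t/[(t+11)(28.5+t)] gives 11(28.5+t) = t(t+11), so t² = 11×28.5 = 313.5.
t* = √313.5 = 17.71 min.

17.71 min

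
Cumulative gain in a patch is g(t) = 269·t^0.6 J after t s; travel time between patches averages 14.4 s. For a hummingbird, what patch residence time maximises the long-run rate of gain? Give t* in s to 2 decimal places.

21.60 s

Optimal t* satisfies g'(t*) = g(t*)/(T + t*).
g'(t) = 0.6·269·t^-0.4. Setting 0.6·269·t^-0.4 = 269·t^0.6/(14.4+t) gives 0.6(14.4+t) = t, so 0.40·t = 0.6×14.4.
t* = 0.6×14.4/0.40 = 21.6 s.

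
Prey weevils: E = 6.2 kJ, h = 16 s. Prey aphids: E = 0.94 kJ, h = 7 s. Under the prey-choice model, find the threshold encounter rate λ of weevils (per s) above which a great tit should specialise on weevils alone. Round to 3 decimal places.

At the threshold, the rate on weevils alone equals the profitability of aphids: λ·6.2/(1 + λ·16) = 0.94/7 = 0.1343.
Rearranging, λ(6.2 − 0.1343×16) = 0.1343, so λ = 0.1343/4.051 = 0.03315 per s.

0.033 per s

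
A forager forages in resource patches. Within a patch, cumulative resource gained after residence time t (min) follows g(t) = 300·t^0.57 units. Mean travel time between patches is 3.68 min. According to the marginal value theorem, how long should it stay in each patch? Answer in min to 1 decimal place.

Optimal t* satisfies g'(t*) = g(t*)/(T + t*).
g'(t) = 0.57·300·t^-0.43. Setting 0.57·300·t^-0.43 = 300·t^0.57/(3.68+t) gives 0.57(3.68+t) = t, so 0.43·t = 0.57×3.68.
t* = 0.57×3.68/0.43 = 4.878 min.

4.9 min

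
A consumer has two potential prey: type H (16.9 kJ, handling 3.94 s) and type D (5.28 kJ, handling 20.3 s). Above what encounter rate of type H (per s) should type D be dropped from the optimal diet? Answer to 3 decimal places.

Drop type D once their profitability E₂/h₂ falls below the rate achievable on type H alone: E₂/h₂ = λE₁/(1 + λh₁).
Solve for λ: λE₁h₂ = E₂(1 + λh₁) → λ(E₁h₂ − E₂h₁) = E₂ → λ = E₂/(E₁h₂ − E₂h₁).
λ = 5.28/(16.9×20.3 − 5.28×3.94) = 5.28/322.3 = 0.01638 per s.

0.016 per s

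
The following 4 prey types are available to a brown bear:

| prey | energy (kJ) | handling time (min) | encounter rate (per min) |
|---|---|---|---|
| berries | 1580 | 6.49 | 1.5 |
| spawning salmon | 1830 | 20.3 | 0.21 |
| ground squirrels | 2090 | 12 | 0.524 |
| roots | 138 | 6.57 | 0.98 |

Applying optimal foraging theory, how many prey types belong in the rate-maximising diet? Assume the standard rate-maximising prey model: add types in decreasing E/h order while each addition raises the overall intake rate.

E/h in descending order: berries 243, ground squirrels 174, spawning salmon 90.1, roots 21 kJ/min. The optimal diet is the largest prefix of this list for which every included type satisfies E_i/h_i > R on the types above it.
Rate on top 1: 220.8. ground squirrels: 174 < 220.8 → exclude; stop.
Optimal diet: berries — 1 of 4 types.

1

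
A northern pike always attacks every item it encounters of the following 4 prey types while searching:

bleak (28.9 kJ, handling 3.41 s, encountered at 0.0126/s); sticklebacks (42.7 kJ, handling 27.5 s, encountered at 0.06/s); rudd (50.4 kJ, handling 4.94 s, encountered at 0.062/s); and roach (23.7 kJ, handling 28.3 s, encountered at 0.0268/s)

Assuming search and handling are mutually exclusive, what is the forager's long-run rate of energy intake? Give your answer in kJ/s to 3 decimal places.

1.779 kJ/s

R = (0.0126×28.9 + 0.06×42.7 + 0.062×50.4 + 0.0268×23.7) / (1 + 0.0126×3.41 + 0.06×27.5 + 0.062×4.94 + 0.0268×28.3) = 6.686/3.758 = 1.779 kJ/s.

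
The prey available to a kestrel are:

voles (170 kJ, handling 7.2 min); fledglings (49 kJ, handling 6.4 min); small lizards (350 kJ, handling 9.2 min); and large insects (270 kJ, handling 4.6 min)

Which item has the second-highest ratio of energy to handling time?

In descending order of E/h:
large insects: 270/4.6 = 58.7 kJ/min
small lizards: 350/9.2 = 38 kJ/min
voles: 170/7.2 = 23.6 kJ/min
fledglings: 49/6.4 = 7.66 kJ/min

small lizards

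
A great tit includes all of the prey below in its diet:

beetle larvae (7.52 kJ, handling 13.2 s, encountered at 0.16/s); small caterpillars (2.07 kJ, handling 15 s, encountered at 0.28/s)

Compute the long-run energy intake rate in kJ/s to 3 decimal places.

R = (0.16×7.52 + 0.28×2.07) / (1 + 0.16×13.2 + 0.28×15) = 1.783/7.312 = 0.2438 kJ/s.

0.244 kJ/s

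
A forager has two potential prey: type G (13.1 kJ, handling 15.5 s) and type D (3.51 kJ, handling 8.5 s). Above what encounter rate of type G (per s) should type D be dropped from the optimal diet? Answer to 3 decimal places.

At the threshold, the rate on type G alone equals the profitability of type D: λ·13.1/(1 + λ·15.5) = 3.51/8.5 = 0.4129.
Rearranging, λ(13.1 − 0.4129×15.5) = 0.4129, so λ = 0.4129/6.699 = 0.06164 per s.

0.062 per s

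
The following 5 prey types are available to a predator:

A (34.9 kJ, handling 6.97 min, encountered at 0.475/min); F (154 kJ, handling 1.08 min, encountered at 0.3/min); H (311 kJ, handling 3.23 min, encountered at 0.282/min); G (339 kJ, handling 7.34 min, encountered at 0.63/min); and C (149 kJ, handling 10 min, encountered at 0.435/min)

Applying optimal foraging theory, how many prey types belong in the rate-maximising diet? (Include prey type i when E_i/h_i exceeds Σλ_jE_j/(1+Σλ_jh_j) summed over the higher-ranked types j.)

Profitabilities (E/h, kJ/min): F 143, H 96.3, G 46.2, C 14.9, A 5.01. Add prey in this order while the next type's profitability exceeds the intake rate on those already taken.
Rate on top 1: 34.89. H: 96.3 > 34.89 → include.
Rate on top 2: 59.92. G: 46.2 < 59.92 → exclude; stop.
Optimal diet: F, H — 2 of 5 types.

2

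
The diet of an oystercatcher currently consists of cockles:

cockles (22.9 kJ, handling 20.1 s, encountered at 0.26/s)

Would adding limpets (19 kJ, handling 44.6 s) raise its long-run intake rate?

No

On cockles alone, R = ΣλE/(1+Σλh) = 5.954/6.226 = 0.9563 kJ/s.
Profitability of limpets: 19/44.6 = 0.426 kJ/s.
0.426 < 0.9563, so adding limpets would lower the average — exclude it.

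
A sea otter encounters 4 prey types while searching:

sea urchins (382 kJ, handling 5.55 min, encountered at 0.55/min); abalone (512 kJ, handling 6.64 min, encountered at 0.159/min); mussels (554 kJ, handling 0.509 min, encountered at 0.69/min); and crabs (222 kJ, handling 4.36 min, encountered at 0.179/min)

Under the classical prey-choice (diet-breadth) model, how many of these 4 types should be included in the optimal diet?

1

Rank by E/h (kJ/min): mussels 1.09e+03, abalone 77.1, sea urchins 68.8, crabs 50.9. Include each in turn until the next type's E/h falls below the running intake rate.
Rate on top 1: 282.9. abalone: 77.1 < 282.9 → exclude; stop.
Optimal diet: mussels — 1 of 4 types.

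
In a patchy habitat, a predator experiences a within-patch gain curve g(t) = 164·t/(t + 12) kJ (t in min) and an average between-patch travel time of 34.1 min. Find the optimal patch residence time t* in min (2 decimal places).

Maximise g(t)/(T+t): set derivative to zero → g'(t)(T+t) = g(t).
g'(t) = 164·12/(t + 12)². Setting 164·12/(t+12)² = 164t/[(t+12)(34.1+t)] gives 12(34.1+t) = t(t+12), so t² = 12×34.1 = 409.2.
t* = √409.2 = 20.23 min.

20.23 min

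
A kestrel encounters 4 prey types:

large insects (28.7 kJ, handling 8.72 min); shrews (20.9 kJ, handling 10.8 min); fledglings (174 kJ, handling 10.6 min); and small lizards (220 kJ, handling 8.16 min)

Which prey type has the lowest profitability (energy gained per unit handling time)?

shrews

In descending order of E/h:
small lizards: 220/8.16 = 27 kJ/min
fledglings: 174/10.6 = 16.4 kJ/min
large insects: 28.7/8.72 = 3.29 kJ/min
shrews: 20.9/10.8 = 1.94 kJ/min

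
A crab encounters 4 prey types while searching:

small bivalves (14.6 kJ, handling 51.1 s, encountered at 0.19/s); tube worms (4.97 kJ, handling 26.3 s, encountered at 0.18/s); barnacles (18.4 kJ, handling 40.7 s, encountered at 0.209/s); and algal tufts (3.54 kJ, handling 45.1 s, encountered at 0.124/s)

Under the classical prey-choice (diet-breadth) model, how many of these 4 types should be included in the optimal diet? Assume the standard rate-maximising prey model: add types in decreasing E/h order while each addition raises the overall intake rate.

Profitabilities (E/h, kJ/s): barnacles 0.452, small bivalves 0.286, tube worms 0.189, algal tufts 0.0785. Add prey in this order while the next type's profitability exceeds the intake rate on those already taken.
Rate on top 1: 0.4045. small bivalves: 0.286 < 0.4045 → exclude; stop.
Optimal diet: barnacles — 1 of 4 types.

1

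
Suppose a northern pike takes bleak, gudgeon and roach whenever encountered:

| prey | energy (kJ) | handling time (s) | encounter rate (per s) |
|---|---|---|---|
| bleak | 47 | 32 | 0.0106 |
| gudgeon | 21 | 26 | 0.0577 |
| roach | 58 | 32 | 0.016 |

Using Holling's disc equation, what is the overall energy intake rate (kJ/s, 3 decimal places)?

0.787 kJ/s

R = Σλ_iE_i / (1 + Σλ_ih_i)
Numerator: 0.0106×47 + 0.0577×21 + 0.016×58 = 2.638
Denominator: 1 + 0.0106×32 + 0.0577×26 + 0.016×32 = 3.351
R = 2.638/3.351 = 0.7871 kJ/s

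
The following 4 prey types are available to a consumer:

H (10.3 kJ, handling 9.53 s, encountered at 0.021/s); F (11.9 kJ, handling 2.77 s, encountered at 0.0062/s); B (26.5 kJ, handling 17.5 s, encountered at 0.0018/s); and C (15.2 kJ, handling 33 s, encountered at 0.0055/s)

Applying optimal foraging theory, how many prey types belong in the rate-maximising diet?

E/h in descending order: F 4.3, B 1.51, H 1.08, C 0.461 kJ/s. The optimal diet is the largest prefix of this list for which every included type satisfies E_i/h_i > R on the types above it.
Rate on top 1: 0.07253. B: 1.51 > 0.07253 → include.
Rate on top 2: 0.1158. H: 1.08 > 0.1158 → include.
Rate on top 3: 0.2705. C: 0.461 > 0.2705 → include.
Optimal diet: F, B, H, C — 4 of 4 types.

4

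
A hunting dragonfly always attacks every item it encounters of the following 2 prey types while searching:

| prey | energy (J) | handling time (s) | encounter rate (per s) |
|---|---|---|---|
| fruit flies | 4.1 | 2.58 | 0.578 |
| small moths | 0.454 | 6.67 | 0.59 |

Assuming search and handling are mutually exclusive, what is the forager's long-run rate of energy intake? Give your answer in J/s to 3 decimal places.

R = (0.578×4.1 + 0.59×0.454) / (1 + 0.578×2.58 + 0.59×6.67) = 2.638/6.427 = 0.4104 J/s.

0.410 J/s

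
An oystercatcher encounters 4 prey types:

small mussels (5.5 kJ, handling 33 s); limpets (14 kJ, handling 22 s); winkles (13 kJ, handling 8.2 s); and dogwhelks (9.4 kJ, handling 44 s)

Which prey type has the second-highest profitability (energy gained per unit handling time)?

Profitability E/h (kJ/s): small mussels = 5.5/33 = 0.167, limpets = 14/22 = 0.636, winkles = 13/8.2 = 1.59, dogwhelks = 9.4/44 = 0.214.
Ranked: winkles > limpets > dogwhelks > small mussels.

limpets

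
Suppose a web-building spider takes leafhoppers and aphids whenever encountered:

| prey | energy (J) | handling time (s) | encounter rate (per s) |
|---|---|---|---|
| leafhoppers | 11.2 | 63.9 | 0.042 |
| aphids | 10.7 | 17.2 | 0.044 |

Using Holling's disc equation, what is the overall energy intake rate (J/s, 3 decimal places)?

R = Σλ_iE_i / (1 + Σλ_ih_i)
Numerator: 0.042×11.2 + 0.044×10.7 = 0.9412
Denominator: 1 + 0.042×63.9 + 0.044×17.2 = 4.441
R = 0.9412/4.441 = 0.212 J/s

0.212 J/s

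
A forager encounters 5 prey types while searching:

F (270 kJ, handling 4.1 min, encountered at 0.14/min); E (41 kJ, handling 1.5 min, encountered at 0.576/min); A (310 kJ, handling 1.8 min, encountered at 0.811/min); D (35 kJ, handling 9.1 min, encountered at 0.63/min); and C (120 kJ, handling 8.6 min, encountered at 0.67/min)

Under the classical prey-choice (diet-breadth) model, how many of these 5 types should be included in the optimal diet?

1

E/h in descending order: A 172, F 65.9, E 27.3, C 14, D 3.85 kJ/min. The optimal diet is the largest prefix of this list for which every included type satisfies E_i/h_i > R on the types above it.
Rate on top 1: 102.2. F: 65.9 < 102.2 → exclude; stop.
Optimal diet: A — 1 of 5 types.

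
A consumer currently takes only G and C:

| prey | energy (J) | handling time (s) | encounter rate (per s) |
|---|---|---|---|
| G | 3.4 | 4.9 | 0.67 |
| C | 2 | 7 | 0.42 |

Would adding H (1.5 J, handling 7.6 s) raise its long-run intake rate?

Current rate: (0.67×3.4 + 0.42×2)/(1 + 0.67×4.9 + 0.42×7) = 0.4317 J/s.
H: E/h = 1.5/7.6 = 0.1974 J/s.
0.1974 < 0.4317, so adding H would lower the average — exclude it.

No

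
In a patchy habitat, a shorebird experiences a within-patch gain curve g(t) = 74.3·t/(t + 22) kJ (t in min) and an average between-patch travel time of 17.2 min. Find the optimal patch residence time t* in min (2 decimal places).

Optimal t* satisfies g'(t*) = g(t*)/(T + t*).
g'(t) = 74.3·22/(t + 22)². Setting 74.3·22/(t+22)² = 74.3t/[(t+22)(17.2+t)] gives 22(17.2+t) = t(t+22), so t² = 22×17.2 = 378.4.
t* = √378.4 = 19.45 min.

19.45 min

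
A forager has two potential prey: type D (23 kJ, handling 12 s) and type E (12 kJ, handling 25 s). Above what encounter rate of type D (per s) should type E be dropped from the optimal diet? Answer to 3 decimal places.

0.028 per s

The zero-one rule: include type E iff E₂/h₂ > λE₁/(1+λh₁). Equality gives the switch point.
λE₁h₂ = E₂ + λE₂h₁ ⇒ λ = E₂/(E₁h₂ − E₂h₁) = 12/(575 − 144) = 0.02784 per s.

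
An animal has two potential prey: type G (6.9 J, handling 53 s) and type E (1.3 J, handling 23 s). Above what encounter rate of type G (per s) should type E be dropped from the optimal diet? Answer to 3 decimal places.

0.014 per s

Drop type E once their profitability E₂/h₂ falls below the rate achievable on type G alone: E₂/h₂ = λE₁/(1 + λh₁).
Solve for λ: λE₁h₂ = E₂(1 + λh₁) → λ(E₁h₂ − E₂h₁) = E₂ → λ = E₂/(E₁h₂ − E₂h₁).
λ = 1.3/(6.9×23 − 1.3×53) = 1.3/89.8 = 0.01448 per s.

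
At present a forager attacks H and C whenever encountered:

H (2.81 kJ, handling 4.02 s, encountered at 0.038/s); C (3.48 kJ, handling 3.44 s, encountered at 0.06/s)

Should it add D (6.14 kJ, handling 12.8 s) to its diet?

On H and C alone, R = ΣλE/(1+Σλh) = 0.3156/1.359 = 0.2322 kJ/s.
D: E/h = 6.14/12.8 = 0.4797 kJ/s.
Since 0.4797 > R, including D increases the long-run rate.

Yes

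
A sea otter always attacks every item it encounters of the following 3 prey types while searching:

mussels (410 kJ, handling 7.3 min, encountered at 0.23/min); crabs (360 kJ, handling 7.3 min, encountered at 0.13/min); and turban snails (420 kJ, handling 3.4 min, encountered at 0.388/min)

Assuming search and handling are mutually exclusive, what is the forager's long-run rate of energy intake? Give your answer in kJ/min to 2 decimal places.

Energy encountered per unit search time: 0.23×410 + 0.13×360 + 0.388×420 = 304.1 kJ/min.
Handling time per unit search time: 0.23×7.3 + 0.13×7.3 + 0.388×3.4 = 3.947.
Rate = 304.1/(1 + 3.947) = 61.46 kJ/min.

61.46 kJ/min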